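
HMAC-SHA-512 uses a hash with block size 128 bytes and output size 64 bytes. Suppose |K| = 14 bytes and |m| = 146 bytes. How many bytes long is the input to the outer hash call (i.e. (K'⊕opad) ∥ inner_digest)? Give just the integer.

192

Key is 14 ≤ 128 bytes, zero-padded: |K'| = 128.
Outer input = (K'⊕opad) ∥ H(inner) → 128 + 64 = 192 bytes.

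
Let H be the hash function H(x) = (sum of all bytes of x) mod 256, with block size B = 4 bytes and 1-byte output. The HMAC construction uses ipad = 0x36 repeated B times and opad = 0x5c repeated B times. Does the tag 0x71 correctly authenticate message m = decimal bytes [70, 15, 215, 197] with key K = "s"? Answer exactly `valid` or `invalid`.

Key "s" = 73 is 1 byte ≤ B = 4; zero-pad to 4 bytes: K' = 73 00 00 00.
K' ⊕ ipad = 45 36 36 36; K' ⊕ opad = 2f 5c 5c 5c.
Inner hash: sum = 69+54+54+54+70+15+215+197 = 728; mod 256 = 216 → d8.
Outer hash (recomputed tag): sum = 47+92+92+92+216 = 539; mod 256 = 27 → 1b.
Recomputed tag = 1b; claimed = 71 → mismatch.

invalid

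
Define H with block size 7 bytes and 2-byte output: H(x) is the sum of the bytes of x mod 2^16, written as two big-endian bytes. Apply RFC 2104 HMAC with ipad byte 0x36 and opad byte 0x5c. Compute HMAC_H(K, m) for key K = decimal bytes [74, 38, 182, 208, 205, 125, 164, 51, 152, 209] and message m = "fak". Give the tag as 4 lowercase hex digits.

Key decimal bytes [74, 38, 182, 208, 205, 125, 164, 51, 152, 209] = 4a 26 b6 d0 cd 7d a4 33 98 d1 is 10 bytes > B = 7, so hash it first: H(key) = 05 80, then zero-pad to 7 bytes: K' = 05 80 00 00 00 00 00.
K' ⊕ ipad = 33 b6 36 36 36 36 36.  K' ⊕ opad = 59 dc 5c 5c 5c 5c 5c.
Inner input = (K'⊕ipad) ∥ m = 33 b6 36 36 36 36 36 ∥ 66 61 6b.
Inner hash: sum = 51+182+54+54+54+54+54+102+97+107 = 809 → 03 29.
Outer input = (K'⊕opad) ∥ inner = 59 dc 5c 5c 5c 5c 5c ∥ 03 29.
Outer hash (tag): sum = 89+220+92+92+92+92+92+3+41 = 813 → 03 2d.

032d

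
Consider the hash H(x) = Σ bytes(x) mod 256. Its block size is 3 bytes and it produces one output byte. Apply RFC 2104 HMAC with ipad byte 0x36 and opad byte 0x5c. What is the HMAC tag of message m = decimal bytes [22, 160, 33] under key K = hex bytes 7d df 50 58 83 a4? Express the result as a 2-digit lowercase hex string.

8f

Key hex bytes 7d df 50 58 83 a4 is 6 bytes > B = 3, so hash it first: H(key) = 2b, then zero-pad to 3 bytes: K' = 2b 00 00.
K' ⊕ ipad = 1d 36 36.  K' ⊕ opad = 77 5c 5c.
Inner input = (K'⊕ipad) ∥ m = 1d 36 36 ∥ 16 a0 21.
Inner hash: sum = 29+54+54+22+160+33 = 352; mod 256 = 96 → 60.
Outer input = (K'⊕opad) ∥ inner = 77 5c 5c ∥ 60.
Outer hash (tag): sum = 119+92+92+96 = 399; mod 256 = 143 → 8f.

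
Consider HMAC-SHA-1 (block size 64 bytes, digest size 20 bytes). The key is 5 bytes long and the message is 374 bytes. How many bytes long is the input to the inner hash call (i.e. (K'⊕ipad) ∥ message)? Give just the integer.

438

Key is 5 ≤ 64 bytes, zero-padded: |K'| = 64.
Inner input = (K'⊕ipad) ∥ m → 64 + 374 = 438 bytes.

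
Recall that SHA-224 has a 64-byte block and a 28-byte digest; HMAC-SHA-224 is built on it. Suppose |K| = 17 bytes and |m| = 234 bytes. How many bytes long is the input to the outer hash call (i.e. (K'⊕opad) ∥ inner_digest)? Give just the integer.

92

Key is 17 ≤ 64 bytes, zero-padded: |K'| = 64.
Outer input = (K'⊕opad) ∥ H(inner) → 64 + 28 = 92 bytes.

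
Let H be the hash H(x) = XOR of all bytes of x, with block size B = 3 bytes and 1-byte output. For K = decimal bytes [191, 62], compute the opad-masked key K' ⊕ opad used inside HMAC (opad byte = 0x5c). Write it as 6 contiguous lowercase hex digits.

Key decimal bytes [191, 62] = bf 3e is 2 bytes ≤ B = 3; zero-pad to 3 bytes: K' = bf 3e 00.
XOR each byte with 0x5c: bf⊕5c=e3, 3e⊕5c=62, 00⊕5c=5c.

e3625c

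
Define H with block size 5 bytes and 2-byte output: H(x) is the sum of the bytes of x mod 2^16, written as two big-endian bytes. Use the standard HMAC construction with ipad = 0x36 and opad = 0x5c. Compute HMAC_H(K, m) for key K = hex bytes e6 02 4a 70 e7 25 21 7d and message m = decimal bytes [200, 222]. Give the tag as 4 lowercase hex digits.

Key hex bytes e6 02 4a 70 e7 25 21 7d is 8 bytes > B = 5, so hash it first: H(key) = 03 4c, then zero-pad to 5 bytes: K' = 03 4c 00 00 00.
K' ⊕ ipad = 35 7a 36 36 36.  K' ⊕ opad = 5f 10 5c 5c 5c.
Inner input = (K'⊕ipad) ∥ m = 35 7a 36 36 36 ∥ c8 de.
Inner hash: sum = 53+122+54+54+54+200+222 = 759 → 02 f7.
Outer input = (K'⊕opad) ∥ inner = 5f 10 5c 5c 5c ∥ 02 f7.
Outer hash (tag): sum = 95+16+92+92+92+2+247 = 636 → 02 7c.

027c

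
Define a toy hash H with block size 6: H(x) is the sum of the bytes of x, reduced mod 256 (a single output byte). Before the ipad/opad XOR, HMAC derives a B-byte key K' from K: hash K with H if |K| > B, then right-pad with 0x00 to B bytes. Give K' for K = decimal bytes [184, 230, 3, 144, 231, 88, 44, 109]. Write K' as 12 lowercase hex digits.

090000000000

|K| = 8 > B = 6, so first hash the key.
H(K): sum = 184+230+3+144+231+88+44+109 = 1033; mod 256 = 9 → 09.
Zero-pad H(K) = 09 to 6 bytes: K' = 09 00 00 00 00 00.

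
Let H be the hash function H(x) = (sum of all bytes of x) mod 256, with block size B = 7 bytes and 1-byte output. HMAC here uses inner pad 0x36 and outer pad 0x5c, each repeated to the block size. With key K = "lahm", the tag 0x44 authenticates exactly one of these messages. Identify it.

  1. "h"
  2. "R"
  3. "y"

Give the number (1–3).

Key "lahm" = 6c 61 68 6d is 4 bytes ≤ B = 7; zero-pad to 7 bytes: K' = 6c 61 68 6d 00 00 00.
K' ⊕ ipad = 5a 57 5e 5b 36 36 36; K' ⊕ opad = 30 3d 34 31 5c 5c 5c.
m1: inner = H(5a 57 5e 5b 36 36 36 68) = 74; tag = H(30 3d 34 31 5c 5c 5c 74) = 5a
m2: inner = H(5a 57 5e 5b 36 36 36 52) = 5e; tag = H(30 3d 34 31 5c 5c 5c 5e) = 44 ← matches
m3: inner = H(5a 57 5e 5b 36 36 36 79) = 85; tag = H(30 3d 34 31 5c 5c 5c 85) = 6b

2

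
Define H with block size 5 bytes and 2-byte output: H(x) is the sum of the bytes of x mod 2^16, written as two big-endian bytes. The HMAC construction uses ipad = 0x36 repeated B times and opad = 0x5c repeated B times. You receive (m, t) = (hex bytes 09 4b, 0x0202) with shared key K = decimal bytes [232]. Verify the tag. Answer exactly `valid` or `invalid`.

Key decimal bytes [232] = e8 is 1 byte ≤ B = 5; zero-pad to 5 bytes: K' = e8 00 00 00 00.
K' ⊕ ipad = de 36 36 36 36; K' ⊕ opad = b4 5c 5c 5c 5c.
Inner hash: sum = 222+54+54+54+54+9+75 = 522 → 02 0a.
Outer hash (recomputed tag): sum = 180+92+92+92+92+2+10 = 560 → 02 30.
Recomputed tag = 0230; claimed = 0202 → mismatch.

invalid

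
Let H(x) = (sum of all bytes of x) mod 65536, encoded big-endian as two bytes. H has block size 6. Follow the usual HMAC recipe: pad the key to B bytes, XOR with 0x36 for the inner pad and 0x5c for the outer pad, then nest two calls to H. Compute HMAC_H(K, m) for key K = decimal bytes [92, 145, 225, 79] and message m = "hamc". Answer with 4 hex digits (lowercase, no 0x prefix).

02bf

Key decimal bytes [92, 145, 225, 79] = 5c 91 e1 4f is 4 bytes ≤ B = 6; zero-pad to 6 bytes: K' = 5c 91 e1 4f 00 00.
K' ⊕ ipad = 6a a7 d7 79 36 36.  K' ⊕ opad = 00 cd bd 13 5c 5c.
Inner input = (K'⊕ipad) ∥ m = 6a a7 d7 79 36 36 ∥ 68 61 6d 63.
Inner hash: sum = 106+167+215+121+54+54+104+97+109+99 = 1126 → 04 66.
Outer input = (K'⊕opad) ∥ inner = 00 cd bd 13 5c 5c ∥ 04 66.
Outer hash (tag): sum = 0+205+189+19+92+92+4+102 = 703 → 02 bf.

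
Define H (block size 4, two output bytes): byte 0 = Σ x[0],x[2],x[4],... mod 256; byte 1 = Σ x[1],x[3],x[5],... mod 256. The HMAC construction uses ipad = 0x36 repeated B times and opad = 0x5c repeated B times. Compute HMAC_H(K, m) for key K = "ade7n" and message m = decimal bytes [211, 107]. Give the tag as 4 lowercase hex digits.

Key "ade7n" = 61 64 65 37 6e is 5 bytes > B = 4, so hash it first: H(key) = 34 9b, then zero-pad to 4 bytes: K' = 34 9b 00 00.
K' ⊕ ipad = 02 ad 36 36.  K' ⊕ opad = 68 c7 5c 5c.
Inner input = (K'⊕ipad) ∥ m = 02 ad 36 36 ∥ d3 6b.
Inner hash: even-index sum = 267 mod 256 = 11; odd-index sum = 334 mod 256 = 78 → 0b 4e.
Outer input = (K'⊕opad) ∥ inner = 68 c7 5c 5c ∥ 0b 4e.
Outer hash (tag): even-index sum = 207 mod 256 = 207; odd-index sum = 369 mod 256 = 113 → cf 71.

cf71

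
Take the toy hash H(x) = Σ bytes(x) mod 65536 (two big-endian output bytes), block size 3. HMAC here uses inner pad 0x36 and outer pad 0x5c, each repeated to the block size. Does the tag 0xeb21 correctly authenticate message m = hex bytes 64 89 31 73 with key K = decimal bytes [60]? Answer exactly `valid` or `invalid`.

invalid

Key decimal bytes [60] = 3c is 1 byte ≤ B = 3; zero-pad to 3 bytes: K' = 3c 00 00.
K' ⊕ ipad = 0a 36 36; K' ⊕ opad = 60 5c 5c.
Inner hash: sum = 10+54+54+100+137+49+115 = 519 → 02 07.
Outer hash (recomputed tag): sum = 96+92+92+2+7 = 289 → 01 21.
Recomputed tag = 0121; claimed = eb21 → mismatch.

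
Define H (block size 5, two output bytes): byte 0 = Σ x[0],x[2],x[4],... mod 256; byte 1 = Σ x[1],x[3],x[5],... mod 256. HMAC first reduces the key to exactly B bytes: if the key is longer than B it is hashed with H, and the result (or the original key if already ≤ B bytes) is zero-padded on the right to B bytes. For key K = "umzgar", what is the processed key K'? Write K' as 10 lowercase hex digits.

5046000000

|K| = 6 > B = 5, so first hash the key.
H(K): even-index sum = 336 mod 256 = 80; odd-index sum = 326 mod 256 = 70 → 50 46.
Zero-pad H(K) = 50 46 to 5 bytes: K' = 50 46 00 00 00.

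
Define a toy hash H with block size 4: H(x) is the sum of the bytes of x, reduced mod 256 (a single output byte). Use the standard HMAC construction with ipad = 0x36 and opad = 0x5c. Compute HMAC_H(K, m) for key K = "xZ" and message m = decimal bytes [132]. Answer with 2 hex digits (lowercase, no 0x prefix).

8c

Key "xZ" = 78 5a is 2 bytes ≤ B = 4; zero-pad to 4 bytes: K' = 78 5a 00 00.
K' ⊕ ipad = 4e 6c 36 36.  K' ⊕ opad = 24 06 5c 5c.
Inner input = (K'⊕ipad) ∥ m = 4e 6c 36 36 ∥ 84.
Inner hash: sum = 78+108+54+54+132 = 426; mod 256 = 170 → aa.
Outer input = (K'⊕opad) ∥ inner = 24 06 5c 5c ∥ aa.
Outer hash (tag): sum = 36+6+92+92+170 = 396; mod 256 = 140 → 8c.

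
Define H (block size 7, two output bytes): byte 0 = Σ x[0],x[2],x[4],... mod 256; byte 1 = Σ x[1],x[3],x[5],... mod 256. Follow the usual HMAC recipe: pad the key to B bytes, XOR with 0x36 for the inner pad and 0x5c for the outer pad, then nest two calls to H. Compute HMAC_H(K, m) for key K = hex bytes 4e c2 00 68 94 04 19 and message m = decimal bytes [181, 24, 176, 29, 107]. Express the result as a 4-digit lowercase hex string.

Key hex bytes 4e c2 00 68 94 04 19 is exactly B = 7 bytes: K' = 4e c2 00 68 94 04 19.
K' ⊕ ipad = 78 f4 36 5e a2 32 2f.  K' ⊕ opad = 12 9e 5c 34 c8 58 45.
Inner input = (K'⊕ipad) ∥ m = 78 f4 36 5e a2 32 2f ∥ b5 18 b0 1d 6b.
Inner hash: even-index sum = 436 mod 256 = 180; odd-index sum = 852 mod 256 = 84 → b4 54.
Outer input = (K'⊕opad) ∥ inner = 12 9e 5c 34 c8 58 45 ∥ b4 54.
Outer hash (tag): even-index sum = 463 mod 256 = 207; odd-index sum = 478 mod 256 = 222 → cf de.

cfde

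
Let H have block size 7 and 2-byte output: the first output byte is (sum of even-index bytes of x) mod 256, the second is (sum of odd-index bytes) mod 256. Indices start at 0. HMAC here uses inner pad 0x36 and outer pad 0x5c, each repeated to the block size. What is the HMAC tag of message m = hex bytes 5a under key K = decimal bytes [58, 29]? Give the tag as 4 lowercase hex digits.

Key decimal bytes [58, 29] = 3a 1d is 2 bytes ≤ B = 7; zero-pad to 7 bytes: K' = 3a 1d 00 00 00 00 00.
K' ⊕ ipad = 0c 2b 36 36 36 36 36.  K' ⊕ opad = 66 41 5c 5c 5c 5c 5c.
Inner input = (K'⊕ipad) ∥ m = 0c 2b 36 36 36 36 36 ∥ 5a.
Inner hash: even-index sum = 174 mod 256 = 174; odd-index sum = 241 mod 256 = 241 → ae f1.
Outer input = (K'⊕opad) ∥ inner = 66 41 5c 5c 5c 5c 5c ∥ ae f1.
Outer hash (tag): even-index sum = 619 mod 256 = 107; odd-index sum = 423 mod 256 = 167 → 6b a7.

6ba7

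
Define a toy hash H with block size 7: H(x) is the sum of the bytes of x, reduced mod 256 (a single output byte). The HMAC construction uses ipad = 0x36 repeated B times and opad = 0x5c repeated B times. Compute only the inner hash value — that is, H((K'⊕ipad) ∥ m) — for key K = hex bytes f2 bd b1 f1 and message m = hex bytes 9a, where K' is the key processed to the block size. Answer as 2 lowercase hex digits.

d9

Key hex bytes f2 bd b1 f1 is 4 bytes ≤ B = 7; zero-pad to 7 bytes: K' = f2 bd b1 f1 00 00 00.
K' ⊕ ipad = c4 8b 87 c7 36 36 36.
Inner input = c4 8b 87 c7 36 36 36 ∥ 9a.
Inner hash: sum = 196+139+135+199+54+54+54+154 = 985; mod 256 = 217 → d9.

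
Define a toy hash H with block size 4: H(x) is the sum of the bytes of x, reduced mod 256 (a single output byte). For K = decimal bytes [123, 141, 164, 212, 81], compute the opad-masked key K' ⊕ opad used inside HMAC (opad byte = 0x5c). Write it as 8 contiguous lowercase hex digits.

8d5c5c5c

Key decimal bytes [123, 141, 164, 212, 81] = 7b 8d a4 d4 51 is 5 bytes > B = 4, so hash it first: H(key) = d1, then zero-pad to 4 bytes: K' = d1 00 00 00.
XOR each byte with 0x5c: d1⊕5c=8d, 00⊕5c=5c, 00⊕5c=5c, 00⊕5c=5c.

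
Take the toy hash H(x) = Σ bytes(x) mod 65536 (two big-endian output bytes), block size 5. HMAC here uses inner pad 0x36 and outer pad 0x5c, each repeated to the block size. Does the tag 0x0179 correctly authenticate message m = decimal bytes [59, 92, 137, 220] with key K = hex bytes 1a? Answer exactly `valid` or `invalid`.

invalid

Key hex bytes 1a is 1 byte ≤ B = 5; zero-pad to 5 bytes: K' = 1a 00 00 00 00.
K' ⊕ ipad = 2c 36 36 36 36; K' ⊕ opad = 46 5c 5c 5c 5c.
Inner hash: sum = 44+54+54+54+54+59+92+137+220 = 768 → 03 00.
Outer hash (recomputed tag): sum = 70+92+92+92+92+3+0 = 441 → 01 b9.
Recomputed tag = 01b9; claimed = 0179 → mismatch.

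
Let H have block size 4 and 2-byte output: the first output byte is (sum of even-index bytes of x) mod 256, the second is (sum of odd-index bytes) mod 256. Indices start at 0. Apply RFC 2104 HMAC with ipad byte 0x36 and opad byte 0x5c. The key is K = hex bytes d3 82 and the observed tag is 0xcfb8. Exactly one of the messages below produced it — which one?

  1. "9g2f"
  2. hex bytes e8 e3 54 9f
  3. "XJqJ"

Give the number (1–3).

3

Key hex bytes d3 82 is 2 bytes ≤ B = 4; zero-pad to 4 bytes: K' = d3 82 00 00.
K' ⊕ ipad = e5 b4 36 36; K' ⊕ opad = 8f de 5c 5c.
m1: inner = H(e5 b4 36 36 39 67 32 66) = 86 b7; tag = H(8f de 5c 5c 86 b7) = 71f1
m2: inner = H(e5 b4 36 36 e8 e3 54 9f) = 57 6c; tag = H(8f de 5c 5c 57 6c) = 42a6
m3: inner = H(e5 b4 36 36 58 4a 71 4a) = e4 7e; tag = H(8f de 5c 5c e4 7e) = cfb8 ← matches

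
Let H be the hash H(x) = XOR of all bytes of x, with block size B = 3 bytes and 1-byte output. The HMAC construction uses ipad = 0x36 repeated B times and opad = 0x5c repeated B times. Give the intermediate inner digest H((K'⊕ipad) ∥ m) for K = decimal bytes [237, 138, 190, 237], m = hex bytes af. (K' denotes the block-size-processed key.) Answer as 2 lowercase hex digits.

Key decimal bytes [237, 138, 190, 237] = ed 8a be ed is 4 bytes > B = 3, so hash it first: H(key) = 34, then zero-pad to 3 bytes: K' = 34 00 00.
K' ⊕ ipad = 02 36 36.
Inner input = 02 36 36 ∥ af.
Inner hash: XOR 02⊕36⊕36⊕af = ad.

ad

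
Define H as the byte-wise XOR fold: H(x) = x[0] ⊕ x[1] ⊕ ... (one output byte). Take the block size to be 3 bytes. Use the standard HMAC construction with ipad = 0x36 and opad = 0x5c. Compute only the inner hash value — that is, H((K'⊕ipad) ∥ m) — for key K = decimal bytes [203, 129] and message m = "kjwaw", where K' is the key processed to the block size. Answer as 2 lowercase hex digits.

1c

Key decimal bytes [203, 129] = cb 81 is 2 bytes ≤ B = 3; zero-pad to 3 bytes: K' = cb 81 00.
K' ⊕ ipad = fd b7 36.
Inner input = fd b7 36 ∥ 6b 6a 77 61 77.
Inner hash: XOR fd⊕b7⊕36⊕6b⊕6a⊕77⊕61⊕77 = 1c.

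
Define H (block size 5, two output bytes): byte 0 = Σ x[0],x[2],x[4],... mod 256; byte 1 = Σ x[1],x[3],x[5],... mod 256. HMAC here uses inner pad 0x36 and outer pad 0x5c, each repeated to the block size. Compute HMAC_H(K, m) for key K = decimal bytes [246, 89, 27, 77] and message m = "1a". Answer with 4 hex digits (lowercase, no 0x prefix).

689a

Key decimal bytes [246, 89, 27, 77] = f6 59 1b 4d is 4 bytes ≤ B = 5; zero-pad to 5 bytes: K' = f6 59 1b 4d 00.
K' ⊕ ipad = c0 6f 2d 7b 36.  K' ⊕ opad = aa 05 47 11 5c.
Inner input = (K'⊕ipad) ∥ m = c0 6f 2d 7b 36 ∥ 31 61.
Inner hash: even-index sum = 388 mod 256 = 132; odd-index sum = 283 mod 256 = 27 → 84 1b.
Outer input = (K'⊕opad) ∥ inner = aa 05 47 11 5c ∥ 84 1b.
Outer hash (tag): even-index sum = 360 mod 256 = 104; odd-index sum = 154 mod 256 = 154 → 68 9a.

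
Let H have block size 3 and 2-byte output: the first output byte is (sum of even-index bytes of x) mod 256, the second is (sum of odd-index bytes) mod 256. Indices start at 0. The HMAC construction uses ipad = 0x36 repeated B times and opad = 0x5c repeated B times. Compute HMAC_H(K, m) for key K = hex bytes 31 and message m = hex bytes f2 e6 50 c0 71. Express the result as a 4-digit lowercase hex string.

Key hex bytes 31 is 1 byte ≤ B = 3; zero-pad to 3 bytes: K' = 31 00 00.
K' ⊕ ipad = 07 36 36.  K' ⊕ opad = 6d 5c 5c.
Inner input = (K'⊕ipad) ∥ m = 07 36 36 ∥ f2 e6 50 c0 71.
Inner hash: even-index sum = 483 mod 256 = 227; odd-index sum = 489 mod 256 = 233 → e3 e9.
Outer input = (K'⊕opad) ∥ inner = 6d 5c 5c ∥ e3 e9.
Outer hash (tag): even-index sum = 434 mod 256 = 178; odd-index sum = 319 mod 256 = 63 → b2 3f.

b23f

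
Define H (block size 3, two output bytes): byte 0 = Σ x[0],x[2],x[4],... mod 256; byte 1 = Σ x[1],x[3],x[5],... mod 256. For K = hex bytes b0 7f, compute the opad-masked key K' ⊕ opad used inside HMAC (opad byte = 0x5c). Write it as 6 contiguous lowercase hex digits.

Key hex bytes b0 7f is 2 bytes ≤ B = 3; zero-pad to 3 bytes: K' = b0 7f 00.
XOR each byte with 0x5c: b0⊕5c=ec, 7f⊕5c=23, 00⊕5c=5c.

ec235c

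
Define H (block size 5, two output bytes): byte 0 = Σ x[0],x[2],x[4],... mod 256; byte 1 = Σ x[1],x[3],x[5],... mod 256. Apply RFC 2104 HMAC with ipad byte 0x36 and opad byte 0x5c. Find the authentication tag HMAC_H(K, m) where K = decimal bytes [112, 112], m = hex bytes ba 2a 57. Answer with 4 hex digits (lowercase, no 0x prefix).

Key decimal bytes [112, 112] = 70 70 is 2 bytes ≤ B = 5; zero-pad to 5 bytes: K' = 70 70 00 00 00.
K' ⊕ ipad = 46 46 36 36 36.  K' ⊕ opad = 2c 2c 5c 5c 5c.
Inner input = (K'⊕ipad) ∥ m = 46 46 36 36 36 ∥ ba 2a 57.
Inner hash: even-index sum = 220 mod 256 = 220; odd-index sum = 397 mod 256 = 141 → dc 8d.
Outer input = (K'⊕opad) ∥ inner = 2c 2c 5c 5c 5c ∥ dc 8d.
Outer hash (tag): even-index sum = 369 mod 256 = 113; odd-index sum = 356 mod 256 = 100 → 71 64.

7164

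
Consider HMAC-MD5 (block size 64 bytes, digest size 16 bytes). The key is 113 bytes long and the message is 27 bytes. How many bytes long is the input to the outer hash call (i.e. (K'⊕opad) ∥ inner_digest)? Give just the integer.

80

Key is 113 > 64 bytes, so it is hashed to 16 bytes then zero-padded to 64: |K'| = 64.
Outer input = (K'⊕opad) ∥ H(inner) → 64 + 16 = 80 bytes.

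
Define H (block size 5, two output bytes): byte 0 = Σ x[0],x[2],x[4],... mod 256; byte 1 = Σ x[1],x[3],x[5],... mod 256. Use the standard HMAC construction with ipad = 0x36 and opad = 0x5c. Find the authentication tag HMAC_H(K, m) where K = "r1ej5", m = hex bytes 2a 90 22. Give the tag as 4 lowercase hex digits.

7fcd

Key "r1ej5" = 72 31 65 6a 35 is exactly B = 5 bytes: K' = 72 31 65 6a 35.
K' ⊕ ipad = 44 07 53 5c 03.  K' ⊕ opad = 2e 6d 39 36 69.
Inner input = (K'⊕ipad) ∥ m = 44 07 53 5c 03 ∥ 2a 90 22.
Inner hash: even-index sum = 298 mod 256 = 42; odd-index sum = 175 mod 256 = 175 → 2a af.
Outer input = (K'⊕opad) ∥ inner = 2e 6d 39 36 69 ∥ 2a af.
Outer hash (tag): even-index sum = 383 mod 256 = 127; odd-index sum = 205 mod 256 = 205 → 7f cd.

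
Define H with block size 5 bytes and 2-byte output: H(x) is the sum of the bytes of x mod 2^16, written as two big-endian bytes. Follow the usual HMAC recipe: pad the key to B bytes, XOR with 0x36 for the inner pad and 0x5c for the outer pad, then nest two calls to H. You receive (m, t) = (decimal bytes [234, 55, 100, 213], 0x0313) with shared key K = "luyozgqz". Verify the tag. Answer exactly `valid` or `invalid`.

valid

Key "luyozgqz" = 6c 75 79 6f 7a 67 71 7a is 8 bytes > B = 5, so hash it first: H(key) = 03 95, then zero-pad to 5 bytes: K' = 03 95 00 00 00.
K' ⊕ ipad = 35 a3 36 36 36; K' ⊕ opad = 5f c9 5c 5c 5c.
Inner hash: sum = 53+163+54+54+54+234+55+100+213 = 980 → 03 d4.
Outer hash (recomputed tag): sum = 95+201+92+92+92+3+212 = 787 → 03 13.
Recomputed tag = 0313; claimed = 0313 → match.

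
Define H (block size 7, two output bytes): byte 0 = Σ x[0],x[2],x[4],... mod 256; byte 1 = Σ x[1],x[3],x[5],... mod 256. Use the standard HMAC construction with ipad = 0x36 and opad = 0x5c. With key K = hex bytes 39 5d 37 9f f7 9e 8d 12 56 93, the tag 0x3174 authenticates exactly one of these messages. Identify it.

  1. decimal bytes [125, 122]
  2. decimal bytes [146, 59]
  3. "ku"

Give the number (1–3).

Key hex bytes 39 5d 37 9f f7 9e 8d 12 56 93 is 10 bytes > B = 7, so hash it first: H(key) = 4a 3f, then zero-pad to 7 bytes: K' = 4a 3f 00 00 00 00 00.
K' ⊕ ipad = 7c 09 36 36 36 36 36; K' ⊕ opad = 16 63 5c 5c 5c 5c 5c.
m1: inner = H(7c 09 36 36 36 36 36 7d 7a) = 98 f2; tag = H(16 63 5c 5c 5c 5c 5c 98 f2) = 1cb3
m2: inner = H(7c 09 36 36 36 36 36 92 3b) = 59 07; tag = H(16 63 5c 5c 5c 5c 5c 59 07) = 3174 ← matches
m3: inner = H(7c 09 36 36 36 36 36 6b 75) = 93 e0; tag = H(16 63 5c 5c 5c 5c 5c 93 e0) = 0aae

2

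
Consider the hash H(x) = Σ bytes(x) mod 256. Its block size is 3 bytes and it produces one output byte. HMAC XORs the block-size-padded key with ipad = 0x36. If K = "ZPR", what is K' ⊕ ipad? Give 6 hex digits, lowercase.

Key "ZPR" = 5a 50 52 is exactly B = 3 bytes: K' = 5a 50 52.
XOR each byte with 0x36: 5a⊕36=6c, 50⊕36=66, 52⊕36=64.

6c6664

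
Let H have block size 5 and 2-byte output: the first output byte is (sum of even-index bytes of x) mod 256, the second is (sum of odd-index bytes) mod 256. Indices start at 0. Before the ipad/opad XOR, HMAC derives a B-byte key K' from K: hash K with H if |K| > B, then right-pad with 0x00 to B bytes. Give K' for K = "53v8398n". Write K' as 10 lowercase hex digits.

|K| = 8 > B = 5, so first hash the key.
H(K): even-index sum = 278 mod 256 = 22; odd-index sum = 274 mod 256 = 18 → 16 12.
Zero-pad H(K) = 16 12 to 5 bytes: K' = 16 12 00 00 00.

1612000000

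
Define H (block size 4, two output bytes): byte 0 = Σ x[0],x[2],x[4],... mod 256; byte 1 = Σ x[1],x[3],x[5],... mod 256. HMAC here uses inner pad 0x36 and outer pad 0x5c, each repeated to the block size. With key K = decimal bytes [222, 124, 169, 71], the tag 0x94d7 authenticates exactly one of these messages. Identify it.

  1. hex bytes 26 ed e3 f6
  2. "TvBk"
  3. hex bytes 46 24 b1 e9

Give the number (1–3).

2

Key decimal bytes [222, 124, 169, 71] = de 7c a9 47 is exactly B = 4 bytes: K' = de 7c a9 47.
K' ⊕ ipad = e8 4a 9f 71; K' ⊕ opad = 82 20 f5 1b.
m1: inner = H(e8 4a 9f 71 26 ed e3 f6) = 90 9e; tag = H(82 20 f5 1b 90 9e) = 07d9
m2: inner = H(e8 4a 9f 71 54 76 42 6b) = 1d 9c; tag = H(82 20 f5 1b 1d 9c) = 94d7 ← matches
m3: inner = H(e8 4a 9f 71 46 24 b1 e9) = 7e c8; tag = H(82 20 f5 1b 7e c8) = f503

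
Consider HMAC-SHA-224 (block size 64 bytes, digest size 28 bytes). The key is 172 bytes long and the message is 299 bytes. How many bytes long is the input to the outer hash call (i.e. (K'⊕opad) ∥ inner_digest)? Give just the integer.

92

Key is 172 > 64 bytes, so it is hashed to 28 bytes then zero-padded to 64: |K'| = 64.
Outer input = (K'⊕opad) ∥ H(inner) → 64 + 28 = 92 bytes.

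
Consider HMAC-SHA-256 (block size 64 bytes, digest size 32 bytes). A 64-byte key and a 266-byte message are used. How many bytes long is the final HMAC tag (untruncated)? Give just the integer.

The tag is one SHA-256 digest: 32 bytes.

32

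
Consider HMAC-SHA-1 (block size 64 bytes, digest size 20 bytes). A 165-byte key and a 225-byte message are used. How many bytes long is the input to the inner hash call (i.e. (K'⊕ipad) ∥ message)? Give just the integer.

289

Key is 165 > 64 bytes, so it is hashed to 20 bytes then zero-padded to 64: |K'| = 64.
Inner input = (K'⊕ipad) ∥ m → 64 + 225 = 289 bytes.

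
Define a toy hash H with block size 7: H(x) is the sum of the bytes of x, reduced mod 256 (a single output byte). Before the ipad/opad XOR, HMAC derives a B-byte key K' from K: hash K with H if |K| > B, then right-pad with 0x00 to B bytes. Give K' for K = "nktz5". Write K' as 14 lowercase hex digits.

Key "nktz5" = 6e 6b 74 7a 35 is 5 bytes ≤ B = 7; zero-pad to 7 bytes: K' = 6e 6b 74 7a 35 00 00.

6e6b747a350000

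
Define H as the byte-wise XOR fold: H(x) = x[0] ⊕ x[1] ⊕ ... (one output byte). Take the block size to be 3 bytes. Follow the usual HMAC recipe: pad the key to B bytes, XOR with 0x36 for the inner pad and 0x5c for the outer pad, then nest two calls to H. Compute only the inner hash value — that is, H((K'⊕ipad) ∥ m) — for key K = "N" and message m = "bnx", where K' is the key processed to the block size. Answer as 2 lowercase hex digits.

0c

Key "N" = 4e is 1 byte ≤ B = 3; zero-pad to 3 bytes: K' = 4e 00 00.
K' ⊕ ipad = 78 36 36.
Inner input = 78 36 36 ∥ 62 6e 78.
Inner hash: XOR 78⊕36⊕36⊕62⊕6e⊕78 = 0c.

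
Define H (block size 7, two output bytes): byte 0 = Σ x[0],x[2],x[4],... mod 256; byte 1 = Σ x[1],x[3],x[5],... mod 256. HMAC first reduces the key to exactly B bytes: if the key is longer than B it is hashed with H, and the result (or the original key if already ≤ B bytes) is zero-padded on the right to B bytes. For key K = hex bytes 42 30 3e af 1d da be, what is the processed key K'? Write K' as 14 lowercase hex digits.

Key hex bytes 42 30 3e af 1d da be is exactly B = 7 bytes: K' = 42 30 3e af 1d da be.

42303eaf1ddabe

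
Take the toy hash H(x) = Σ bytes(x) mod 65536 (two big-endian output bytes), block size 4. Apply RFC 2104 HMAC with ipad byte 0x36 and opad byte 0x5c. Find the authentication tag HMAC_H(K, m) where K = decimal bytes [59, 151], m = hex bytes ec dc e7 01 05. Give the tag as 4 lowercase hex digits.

02bc

Key decimal bytes [59, 151] = 3b 97 is 2 bytes ≤ B = 4; zero-pad to 4 bytes: K' = 3b 97 00 00.
K' ⊕ ipad = 0d a1 36 36.  K' ⊕ opad = 67 cb 5c 5c.
Inner input = (K'⊕ipad) ∥ m = 0d a1 36 36 ∥ ec dc e7 01 05.
Inner hash: sum = 13+161+54+54+236+220+231+1+5 = 975 → 03 cf.
Outer input = (K'⊕opad) ∥ inner = 67 cb 5c 5c ∥ 03 cf.
Outer hash (tag): sum = 103+203+92+92+3+207 = 700 → 02 bc.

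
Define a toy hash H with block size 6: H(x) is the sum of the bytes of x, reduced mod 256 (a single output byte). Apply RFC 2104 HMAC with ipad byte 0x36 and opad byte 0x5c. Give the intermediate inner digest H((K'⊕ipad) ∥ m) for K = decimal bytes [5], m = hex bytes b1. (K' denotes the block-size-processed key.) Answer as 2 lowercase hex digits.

f2

Key decimal bytes [5] = 05 is 1 byte ≤ B = 6; zero-pad to 6 bytes: K' = 05 00 00 00 00 00.
K' ⊕ ipad = 33 36 36 36 36 36.
Inner input = 33 36 36 36 36 36 ∥ b1.
Inner hash: sum = 51+54+54+54+54+54+177 = 498; mod 256 = 242 → f2.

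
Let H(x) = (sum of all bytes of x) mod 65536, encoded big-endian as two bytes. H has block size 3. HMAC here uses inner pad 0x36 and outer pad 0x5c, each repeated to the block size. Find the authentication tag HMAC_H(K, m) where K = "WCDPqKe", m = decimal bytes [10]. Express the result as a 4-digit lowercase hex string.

Key "WCDPqKe" = 57 43 44 50 71 4b 65 is 7 bytes > B = 3, so hash it first: H(key) = 02 4f, then zero-pad to 3 bytes: K' = 02 4f 00.
K' ⊕ ipad = 34 79 36.  K' ⊕ opad = 5e 13 5c.
Inner input = (K'⊕ipad) ∥ m = 34 79 36 ∥ 0a.
Inner hash: sum = 52+121+54+10 = 237 → 00 ed.
Outer input = (K'⊕opad) ∥ inner = 5e 13 5c ∥ 00 ed.
Outer hash (tag): sum = 94+19+92+0+237 = 442 → 01 ba.

01ba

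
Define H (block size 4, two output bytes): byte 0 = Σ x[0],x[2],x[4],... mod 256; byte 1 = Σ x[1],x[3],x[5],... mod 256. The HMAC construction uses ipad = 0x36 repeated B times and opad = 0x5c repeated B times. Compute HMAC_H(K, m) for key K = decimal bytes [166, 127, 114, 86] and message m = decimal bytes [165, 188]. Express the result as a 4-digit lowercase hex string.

Key decimal bytes [166, 127, 114, 86] = a6 7f 72 56 is exactly B = 4 bytes: K' = a6 7f 72 56.
K' ⊕ ipad = 90 49 44 60.  K' ⊕ opad = fa 23 2e 0a.
Inner input = (K'⊕ipad) ∥ m = 90 49 44 60 ∥ a5 bc.
Inner hash: even-index sum = 377 mod 256 = 121; odd-index sum = 357 mod 256 = 101 → 79 65.
Outer input = (K'⊕opad) ∥ inner = fa 23 2e 0a ∥ 79 65.
Outer hash (tag): even-index sum = 417 mod 256 = 161; odd-index sum = 146 mod 256 = 146 → a1 92.

a192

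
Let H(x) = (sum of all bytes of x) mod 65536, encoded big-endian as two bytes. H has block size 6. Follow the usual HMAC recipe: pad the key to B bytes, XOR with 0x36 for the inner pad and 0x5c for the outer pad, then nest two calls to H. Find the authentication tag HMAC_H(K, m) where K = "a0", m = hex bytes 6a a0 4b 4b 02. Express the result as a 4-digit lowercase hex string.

02f2

Key "a0" = 61 30 is 2 bytes ≤ B = 6; zero-pad to 6 bytes: K' = 61 30 00 00 00 00.
K' ⊕ ipad = 57 06 36 36 36 36.  K' ⊕ opad = 3d 6c 5c 5c 5c 5c.
Inner input = (K'⊕ipad) ∥ m = 57 06 36 36 36 36 ∥ 6a a0 4b 4b 02.
Inner hash: sum = 87+6+54+54+54+54+106+160+75+75+2 = 727 → 02 d7.
Outer input = (K'⊕opad) ∥ inner = 3d 6c 5c 5c 5c 5c ∥ 02 d7.
Outer hash (tag): sum = 61+108+92+92+92+92+2+215 = 754 → 02 f2.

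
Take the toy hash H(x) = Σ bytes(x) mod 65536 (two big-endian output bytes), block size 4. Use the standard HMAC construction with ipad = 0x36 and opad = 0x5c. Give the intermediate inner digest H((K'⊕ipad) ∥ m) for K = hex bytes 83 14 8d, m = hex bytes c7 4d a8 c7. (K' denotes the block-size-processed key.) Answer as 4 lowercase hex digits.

044b

Key hex bytes 83 14 8d is 3 bytes ≤ B = 4; zero-pad to 4 bytes: K' = 83 14 8d 00.
K' ⊕ ipad = b5 22 bb 36.
Inner input = b5 22 bb 36 ∥ c7 4d a8 c7.
Inner hash: sum = 181+34+187+54+199+77+168+199 = 1099 → 04 4b.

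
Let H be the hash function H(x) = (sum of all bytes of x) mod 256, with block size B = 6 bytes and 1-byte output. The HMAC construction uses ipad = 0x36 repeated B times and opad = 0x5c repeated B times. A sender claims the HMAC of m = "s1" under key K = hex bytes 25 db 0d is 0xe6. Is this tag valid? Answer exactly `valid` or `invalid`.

valid

Key hex bytes 25 db 0d is 3 bytes ≤ B = 6; zero-pad to 6 bytes: K' = 25 db 0d 00 00 00.
K' ⊕ ipad = 13 ed 3b 36 36 36; K' ⊕ opad = 79 87 51 5c 5c 5c.
Inner hash: sum = 19+237+59+54+54+54+115+49 = 641; mod 256 = 129 → 81.
Outer hash (recomputed tag): sum = 121+135+81+92+92+92+129 = 742; mod 256 = 230 → e6.
Recomputed tag = e6; claimed = e6 → match.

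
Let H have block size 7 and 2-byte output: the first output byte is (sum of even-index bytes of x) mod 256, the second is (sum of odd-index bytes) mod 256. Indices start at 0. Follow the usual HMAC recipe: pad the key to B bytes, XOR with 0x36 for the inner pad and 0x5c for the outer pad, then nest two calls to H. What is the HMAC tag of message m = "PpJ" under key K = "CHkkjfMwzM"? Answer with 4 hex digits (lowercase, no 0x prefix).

8834

Key "CHkkjfMwzM" = 43 48 6b 6b 6a 66 4d 77 7a 4d is 10 bytes > B = 7, so hash it first: H(key) = df dd, then zero-pad to 7 bytes: K' = df dd 00 00 00 00 00.
K' ⊕ ipad = e9 eb 36 36 36 36 36.  K' ⊕ opad = 83 81 5c 5c 5c 5c 5c.
Inner input = (K'⊕ipad) ∥ m = e9 eb 36 36 36 36 36 ∥ 50 70 4a.
Inner hash: even-index sum = 507 mod 256 = 251; odd-index sum = 497 mod 256 = 241 → fb f1.
Outer input = (K'⊕opad) ∥ inner = 83 81 5c 5c 5c 5c 5c ∥ fb f1.
Outer hash (tag): even-index sum = 648 mod 256 = 136; odd-index sum = 564 mod 256 = 52 → 88 34.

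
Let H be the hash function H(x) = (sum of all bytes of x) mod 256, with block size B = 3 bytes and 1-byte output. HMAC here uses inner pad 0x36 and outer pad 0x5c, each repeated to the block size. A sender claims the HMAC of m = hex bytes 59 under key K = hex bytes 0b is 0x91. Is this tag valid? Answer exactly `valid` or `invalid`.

Key hex bytes 0b is 1 byte ≤ B = 3; zero-pad to 3 bytes: K' = 0b 00 00.
K' ⊕ ipad = 3d 36 36; K' ⊕ opad = 57 5c 5c.
Inner hash: sum = 61+54+54+89 = 258; mod 256 = 2 → 02.
Outer hash (recomputed tag): sum = 87+92+92+2 = 273; mod 256 = 17 → 11.
Recomputed tag = 11; claimed = 91 → mismatch.

invalid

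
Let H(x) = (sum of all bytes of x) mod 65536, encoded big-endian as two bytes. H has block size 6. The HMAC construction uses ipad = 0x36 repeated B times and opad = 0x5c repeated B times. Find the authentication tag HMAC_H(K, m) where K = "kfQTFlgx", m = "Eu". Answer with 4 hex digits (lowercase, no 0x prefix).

0323

Key "kfQTFlgx" = 6b 66 51 54 46 6c 67 78 is 8 bytes > B = 6, so hash it first: H(key) = 03 07, then zero-pad to 6 bytes: K' = 03 07 00 00 00 00.
K' ⊕ ipad = 35 31 36 36 36 36.  K' ⊕ opad = 5f 5b 5c 5c 5c 5c.
Inner input = (K'⊕ipad) ∥ m = 35 31 36 36 36 36 ∥ 45 75.
Inner hash: sum = 53+49+54+54+54+54+69+117 = 504 → 01 f8.
Outer input = (K'⊕opad) ∥ inner = 5f 5b 5c 5c 5c 5c ∥ 01 f8.
Outer hash (tag): sum = 95+91+92+92+92+92+1+248 = 803 → 03 23.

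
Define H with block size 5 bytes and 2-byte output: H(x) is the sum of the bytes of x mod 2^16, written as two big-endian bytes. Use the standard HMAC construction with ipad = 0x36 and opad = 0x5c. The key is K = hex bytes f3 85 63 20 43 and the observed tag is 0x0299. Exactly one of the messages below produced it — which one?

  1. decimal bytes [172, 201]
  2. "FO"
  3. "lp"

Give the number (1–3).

3

Key hex bytes f3 85 63 20 43 is exactly B = 5 bytes: K' = f3 85 63 20 43.
K' ⊕ ipad = c5 b3 55 16 75; K' ⊕ opad = af d9 3f 7c 1f.
m1: inner = H(c5 b3 55 16 75 ac c9) = 03 cd; tag = H(af d9 3f 7c 1f 03 cd) = 0332
m2: inner = H(c5 b3 55 16 75 46 4f) = 02 ed; tag = H(af d9 3f 7c 1f 02 ed) = 0351
m3: inner = H(c5 b3 55 16 75 6c 70) = 03 34; tag = H(af d9 3f 7c 1f 03 34) = 0299 ← matches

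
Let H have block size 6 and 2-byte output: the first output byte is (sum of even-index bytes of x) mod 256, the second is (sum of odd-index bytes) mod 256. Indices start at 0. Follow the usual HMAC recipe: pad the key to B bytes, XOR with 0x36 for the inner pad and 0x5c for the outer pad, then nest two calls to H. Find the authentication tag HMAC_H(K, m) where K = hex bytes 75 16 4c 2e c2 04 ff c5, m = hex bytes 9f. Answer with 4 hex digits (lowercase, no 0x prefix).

55b0

Key hex bytes 75 16 4c 2e c2 04 ff c5 is 8 bytes > B = 6, so hash it first: H(key) = 82 0d, then zero-pad to 6 bytes: K' = 82 0d 00 00 00 00.
K' ⊕ ipad = b4 3b 36 36 36 36.  K' ⊕ opad = de 51 5c 5c 5c 5c.
Inner input = (K'⊕ipad) ∥ m = b4 3b 36 36 36 36 ∥ 9f.
Inner hash: even-index sum = 447 mod 256 = 191; odd-index sum = 167 mod 256 = 167 → bf a7.
Outer input = (K'⊕opad) ∥ inner = de 51 5c 5c 5c 5c ∥ bf a7.
Outer hash (tag): even-index sum = 597 mod 256 = 85; odd-index sum = 432 mod 256 = 176 → 55 b0.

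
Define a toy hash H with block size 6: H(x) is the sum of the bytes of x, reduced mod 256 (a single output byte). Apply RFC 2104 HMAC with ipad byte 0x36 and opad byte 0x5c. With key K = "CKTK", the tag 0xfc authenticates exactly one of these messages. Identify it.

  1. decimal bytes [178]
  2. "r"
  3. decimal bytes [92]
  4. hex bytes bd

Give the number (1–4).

1

Key "CKTK" = 43 4b 54 4b is 4 bytes ≤ B = 6; zero-pad to 6 bytes: K' = 43 4b 54 4b 00 00.
K' ⊕ ipad = 75 7d 62 7d 36 36; K' ⊕ opad = 1f 17 08 17 5c 5c.
m1: inner = H(75 7d 62 7d 36 36 b2) = ef; tag = H(1f 17 08 17 5c 5c ef) = fc ← matches
m2: inner = H(75 7d 62 7d 36 36 72) = af; tag = H(1f 17 08 17 5c 5c af) = bc
m3: inner = H(75 7d 62 7d 36 36 5c) = 99; tag = H(1f 17 08 17 5c 5c 99) = a6
m4: inner = H(75 7d 62 7d 36 36 bd) = fa; tag = H(1f 17 08 17 5c 5c fa) = 07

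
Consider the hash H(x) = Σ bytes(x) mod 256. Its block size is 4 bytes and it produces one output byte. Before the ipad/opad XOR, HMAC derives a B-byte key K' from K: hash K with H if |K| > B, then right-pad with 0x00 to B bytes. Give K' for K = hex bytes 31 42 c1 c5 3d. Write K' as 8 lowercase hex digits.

|K| = 5 > B = 4, so first hash the key.
H(K): sum = 49+66+193+197+61 = 566; mod 256 = 54 → 36.
Zero-pad H(K) = 36 to 4 bytes: K' = 36 00 00 00.

36000000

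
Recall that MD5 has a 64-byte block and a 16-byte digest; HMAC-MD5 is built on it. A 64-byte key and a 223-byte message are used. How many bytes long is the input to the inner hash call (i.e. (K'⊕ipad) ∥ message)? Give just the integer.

287

Key is 64 ≤ 64 bytes, zero-padded: |K'| = 64.
Inner input = (K'⊕ipad) ∥ m → 64 + 223 = 287 bytes.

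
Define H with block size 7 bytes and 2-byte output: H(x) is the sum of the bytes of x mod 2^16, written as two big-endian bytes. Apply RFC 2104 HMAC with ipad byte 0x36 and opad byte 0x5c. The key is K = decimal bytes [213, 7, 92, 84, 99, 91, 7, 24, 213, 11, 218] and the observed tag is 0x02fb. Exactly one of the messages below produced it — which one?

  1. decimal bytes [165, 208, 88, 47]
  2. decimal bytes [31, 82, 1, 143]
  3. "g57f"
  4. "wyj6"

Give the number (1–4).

2

Key decimal bytes [213, 7, 92, 84, 99, 91, 7, 24, 213, 11, 218] = d5 07 5c 54 63 5b 07 18 d5 0b da is 11 bytes > B = 7, so hash it first: H(key) = 04 23, then zero-pad to 7 bytes: K' = 04 23 00 00 00 00 00.
K' ⊕ ipad = 32 15 36 36 36 36 36; K' ⊕ opad = 58 7f 5c 5c 5c 5c 5c.
m1: inner = H(32 15 36 36 36 36 36 a5 d0 58 2f) = 03 51; tag = H(58 7f 5c 5c 5c 5c 5c 03 51) = 02f7
m2: inner = H(32 15 36 36 36 36 36 1f 52 01 8f) = 02 56; tag = H(58 7f 5c 5c 5c 5c 5c 02 56) = 02fb ← matches
m3: inner = H(32 15 36 36 36 36 36 67 35 37 66) = 02 8e; tag = H(58 7f 5c 5c 5c 5c 5c 02 8e) = 0333
m4: inner = H(32 15 36 36 36 36 36 77 79 6a 36) = 02 e5; tag = H(58 7f 5c 5c 5c 5c 5c 02 e5) = 038a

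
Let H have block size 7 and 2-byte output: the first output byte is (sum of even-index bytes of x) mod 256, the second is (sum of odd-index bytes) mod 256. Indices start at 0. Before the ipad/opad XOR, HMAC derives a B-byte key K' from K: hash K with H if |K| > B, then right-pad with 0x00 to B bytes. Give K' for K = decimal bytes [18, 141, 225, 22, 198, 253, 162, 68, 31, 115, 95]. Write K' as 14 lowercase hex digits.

d9570000000000

|K| = 11 > B = 7, so first hash the key.
H(K): even-index sum = 729 mod 256 = 217; odd-index sum = 599 mod 256 = 87 → d9 57.
Zero-pad H(K) = d9 57 to 7 bytes: K' = d9 57 00 00 00 00 00.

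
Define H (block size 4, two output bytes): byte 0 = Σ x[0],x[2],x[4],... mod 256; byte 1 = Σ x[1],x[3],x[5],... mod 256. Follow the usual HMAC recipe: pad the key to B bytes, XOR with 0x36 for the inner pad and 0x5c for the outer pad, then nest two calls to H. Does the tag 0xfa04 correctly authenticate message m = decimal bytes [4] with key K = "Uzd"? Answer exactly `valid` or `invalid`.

valid

Key "Uzd" = 55 7a 64 is 3 bytes ≤ B = 4; zero-pad to 4 bytes: K' = 55 7a 64 00.
K' ⊕ ipad = 63 4c 52 36; K' ⊕ opad = 09 26 38 5c.
Inner hash: even-index sum = 185 mod 256 = 185; odd-index sum = 130 mod 256 = 130 → b9 82.
Outer hash (recomputed tag): even-index sum = 250 mod 256 = 250; odd-index sum = 260 mod 256 = 4 → fa 04.
Recomputed tag = fa04; claimed = fa04 → match.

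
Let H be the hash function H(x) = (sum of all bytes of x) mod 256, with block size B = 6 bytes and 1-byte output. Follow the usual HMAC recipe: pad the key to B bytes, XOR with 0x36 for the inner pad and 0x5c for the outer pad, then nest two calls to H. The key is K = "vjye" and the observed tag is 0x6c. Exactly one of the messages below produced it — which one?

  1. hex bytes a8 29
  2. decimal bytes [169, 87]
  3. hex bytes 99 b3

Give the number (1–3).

3

Key "vjye" = 76 6a 79 65 is 4 bytes ≤ B = 6; zero-pad to 6 bytes: K' = 76 6a 79 65 00 00.
K' ⊕ ipad = 40 5c 4f 53 36 36; K' ⊕ opad = 2a 36 25 39 5c 5c.
m1: inner = H(40 5c 4f 53 36 36 a8 29) = 7b; tag = H(2a 36 25 39 5c 5c 7b) = f1
m2: inner = H(40 5c 4f 53 36 36 a9 57) = aa; tag = H(2a 36 25 39 5c 5c aa) = 20
m3: inner = H(40 5c 4f 53 36 36 99 b3) = f6; tag = H(2a 36 25 39 5c 5c f6) = 6c ← matches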